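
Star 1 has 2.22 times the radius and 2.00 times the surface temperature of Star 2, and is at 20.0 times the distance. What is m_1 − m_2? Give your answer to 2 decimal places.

L_1/L_2 = (2.22)²(2.00)⁴ = 78.85.
F_1/F_2 = (L_1/L_2)/(d_1/d_2)² = 78.85/400.0 = 0.1971.
m_1 − m_2 = −2.5 log₁₀(0.1971) = 1.76.

1.76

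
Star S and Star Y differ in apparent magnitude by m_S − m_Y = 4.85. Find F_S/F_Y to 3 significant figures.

F_S/F_Y = 10^(−(m_S − m_Y)/2.5) = 10^(-4.85/2.5) = 10^-1.940 = 0.01148.

0.0115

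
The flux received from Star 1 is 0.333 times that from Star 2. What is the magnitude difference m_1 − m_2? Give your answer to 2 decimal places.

m_1 − m_2 = −2.5 log₁₀(F_1/F_2) = −2.5 log₁₀(0.333) = −2.5 × (-0.478) = 1.194.

1.19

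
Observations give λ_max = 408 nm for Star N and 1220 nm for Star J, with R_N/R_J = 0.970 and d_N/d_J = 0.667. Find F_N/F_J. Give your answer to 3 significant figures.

169

Wien's law: T_N/T_J = λ_J/λ_N = 1220/408 = 2.990.
L_N/L_J = (R_N/R_J)²(T_N/T_J)⁴ = (0.970)²(2.990)⁴ = 75.22.
F_N/F_J = (L_N/L_J)/(d_N/d_J)² = 75.22/(0.667)² = 169.1.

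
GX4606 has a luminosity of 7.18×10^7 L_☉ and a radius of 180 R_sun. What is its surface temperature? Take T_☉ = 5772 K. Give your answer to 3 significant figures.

T/T_☉ = (L/L_☉)^(1/4) / (R/R_☉)^(1/2)
T = 5772 × (7.18×10^7)^(1/4) / √(180) = 5772 × 92.05 / 13.42 = 3.960×10^4 K.

3.96×10^4 K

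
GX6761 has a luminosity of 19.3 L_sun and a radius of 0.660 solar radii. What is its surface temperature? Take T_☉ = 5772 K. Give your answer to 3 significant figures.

T/T_☉ = (L/L_☉)^(1/4) / (R/R_☉)^(1/2)
T = 5772 × (19.3)^(1/4) / √(0.660) = 5772 × 2.096 / 0.8124 = 1.489×10^4 K.

1.49×10^4 K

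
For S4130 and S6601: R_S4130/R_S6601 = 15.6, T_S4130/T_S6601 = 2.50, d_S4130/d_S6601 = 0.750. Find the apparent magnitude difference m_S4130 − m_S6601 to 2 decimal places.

L_S4130/L_S6601 = (15.6)²(2.50)⁴ = 9506.
F_S4130/F_S6601 = (L_S4130/L_S6601)/(d_S4130/d_S6601)² = 9506/0.5625 = 1.690×10^4.
m_S4130 − m_S6601 = −2.5 log₁₀(1.690×10^4) = -10.57.

-10.57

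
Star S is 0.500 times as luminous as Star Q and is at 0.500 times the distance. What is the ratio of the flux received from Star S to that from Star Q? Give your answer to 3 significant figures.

F = L/(4πd²), so F_S/F_Q = (L_S/L_Q) / (d_S/d_Q)²
= 0.500 / (0.500)² = 0.500 / 0.2500 = 2.000.

2.00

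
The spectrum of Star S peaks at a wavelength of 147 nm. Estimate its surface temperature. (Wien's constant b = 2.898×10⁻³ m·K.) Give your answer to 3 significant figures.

1.97×10^4 K

T = b/λ_max = 2.898×10⁻³ / (147×10⁻⁹) = 1.971×10^4 K.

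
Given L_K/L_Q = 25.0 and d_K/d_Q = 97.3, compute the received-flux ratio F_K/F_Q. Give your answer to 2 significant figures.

0.0026

F = L/(4πd²), so F_K/F_Q = (L_K/L_Q) / (d_K/d_Q)²
= 25.0 / (97.3)² = 25.0 / 9467 = 0.002641.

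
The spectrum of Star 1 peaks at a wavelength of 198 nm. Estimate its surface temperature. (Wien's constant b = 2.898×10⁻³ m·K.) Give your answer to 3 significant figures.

1.46×10^4 K

T = b/λ_max = 2.898×10⁻³ / (198×10⁻⁹) = 1.464×10^4 K.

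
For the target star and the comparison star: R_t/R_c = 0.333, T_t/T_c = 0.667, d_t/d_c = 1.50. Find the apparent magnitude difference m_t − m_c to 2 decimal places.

5.03

L_t/L_c = (0.333)²(0.667)⁴ = 0.02195.
F_t/F_c = (L_t/L_c)/(d_t/d_c)² = 0.02195/2.250 = 0.009755.
m_t − m_c = −2.5 log₁₀(0.009755) = 5.03.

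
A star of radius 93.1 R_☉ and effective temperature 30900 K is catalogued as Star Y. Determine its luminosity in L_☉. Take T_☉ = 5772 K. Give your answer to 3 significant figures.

L/L_☉ = (R/R_☉)² (T/T_☉)⁴ = (93.1)² × (30900/5772)⁴
       = 8668 × (5.353)⁴ = 8668 × 821.4 = 7.119×10^6.

7.12×10^6 L_☉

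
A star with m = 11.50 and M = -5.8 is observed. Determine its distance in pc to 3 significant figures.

m − M = 5 log₁₀(d/10 pc)
11.50 − (-5.8) = 17.30 = 5 log₁₀(d/10)
d = 10 × 10^(17.30/5) = 10 × 10^3.460 = 2.884×10^4 pc.

2.88×10^4 pc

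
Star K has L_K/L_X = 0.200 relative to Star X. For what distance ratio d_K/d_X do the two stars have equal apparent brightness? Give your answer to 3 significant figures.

Equal flux requires L_K/d_K² = L_X/d_X², so d_K/d_X = √(L_K/L_X)
= √(0.200) = 0.4472.

0.447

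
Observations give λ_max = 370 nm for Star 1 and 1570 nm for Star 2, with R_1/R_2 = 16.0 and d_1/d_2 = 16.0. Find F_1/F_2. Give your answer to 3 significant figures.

Wien's law: T_1/T_2 = λ_2/λ_1 = 1570/370 = 4.243.
L_1/L_2 = (R_1/R_2)²(T_1/T_2)⁴ = (16.0)²(4.243)⁴ = 8.299×10^4.
F_1/F_2 = (L_1/L_2)/(d_1/d_2)² = 8.299×10^4/(16.0)² = 324.2.

324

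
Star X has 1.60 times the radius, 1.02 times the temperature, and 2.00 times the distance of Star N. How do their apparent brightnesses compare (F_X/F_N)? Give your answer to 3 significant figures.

0.693

L_X/L_N = (R_X/R_N)²(T_X/T_N)⁴ = (1.60)² × (1.02)⁴ = 2.771.
F_X/F_N = (L_X/L_N)/(d_X/d_N)² = 2.771 / (2.00)² = 0.6928.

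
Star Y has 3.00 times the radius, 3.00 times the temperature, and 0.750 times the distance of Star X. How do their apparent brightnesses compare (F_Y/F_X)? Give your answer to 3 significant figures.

1.30×10^3

L_Y/L_X = (R_Y/R_X)²(T_Y/T_X)⁴ = (3.00)² × (3.00)⁴ = 729.0.
F_Y/F_X = (L_Y/L_X)/(d_Y/d_X)² = 729.0 / (0.750)² = 1296.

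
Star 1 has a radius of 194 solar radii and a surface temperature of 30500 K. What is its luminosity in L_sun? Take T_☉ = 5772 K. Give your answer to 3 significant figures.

L/L_☉ = (R/R_☉)² (T/T_☉)⁴ = (194)² × (30500/5772)⁴
       = 3.764×10^4 × (5.284)⁴ = 3.764×10^4 × 779.6 = 2.934×10^7.

2.93×10^7 L_sun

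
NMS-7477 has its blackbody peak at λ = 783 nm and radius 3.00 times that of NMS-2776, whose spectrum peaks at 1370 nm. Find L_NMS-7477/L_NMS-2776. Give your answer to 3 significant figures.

Wien's law gives T ∝ 1/λ_max, so T_NMS-7477/T_NMS-2776 = λ_NMS-2776/λ_NMS-7477 = 1370/783 = 1.750.
Then L ∝ R²T⁴ gives L_NMS-7477/L_NMS-2776 = (3.00)² × (1.750)⁴ = 9.000 × 9.372 = 84.35.

84.3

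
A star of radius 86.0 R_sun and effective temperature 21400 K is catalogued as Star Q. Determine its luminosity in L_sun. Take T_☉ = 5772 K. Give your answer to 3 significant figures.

L/L_☉ = (R/R_☉)² (T/T_☉)⁴ = (86.0)² × (21400/5772)⁴
       = 7396 × (3.708)⁴ = 7396 × 189.0 = 1.397×10^6.

1.40×10^6 L_sun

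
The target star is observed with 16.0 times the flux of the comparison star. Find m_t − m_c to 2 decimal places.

-3.01

m_t − m_c = −2.5 log₁₀(F_t/F_c) = −2.5 log₁₀(16.0) = −2.5 × (1.204) = -3.010.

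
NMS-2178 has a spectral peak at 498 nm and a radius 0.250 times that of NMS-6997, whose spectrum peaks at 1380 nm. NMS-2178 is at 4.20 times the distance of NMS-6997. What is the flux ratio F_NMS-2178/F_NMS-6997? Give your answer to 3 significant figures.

0.209

Wien's law: T_NMS-2178/T_NMS-6997 = λ_NMS-6997/λ_NMS-2178 = 1380/498 = 2.771.
L_NMS-2178/L_NMS-6997 = (R_NMS-2178/R_NMS-6997)²(T_NMS-2178/T_NMS-6997)⁴ = (0.250)²(2.771)⁴ = 3.685.
F_NMS-2178/F_NMS-6997 = (L_NMS-2178/L_NMS-6997)/(d_NMS-2178/d_NMS-6997)² = 3.685/(4.20)² = 0.2089.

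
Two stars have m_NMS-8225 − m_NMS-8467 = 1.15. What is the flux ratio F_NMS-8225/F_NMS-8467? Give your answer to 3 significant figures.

0.347

F_NMS-8225/F_NMS-8467 = 10^(−(m_NMS-8225 − m_NMS-8467)/2.5) = 10^(-1.15/2.5) = 10^-0.460 = 0.3467.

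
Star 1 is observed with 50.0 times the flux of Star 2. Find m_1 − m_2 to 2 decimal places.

-4.25

m_1 − m_2 = −2.5 log₁₀(F_1/F_2) = −2.5 log₁₀(50.0) = −2.5 × (1.699) = -4.247.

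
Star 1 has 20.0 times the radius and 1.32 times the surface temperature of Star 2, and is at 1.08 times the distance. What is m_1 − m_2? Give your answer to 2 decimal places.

-7.54

L_1/L_2 = (20.0)²(1.32)⁴ = 1214.
F_1/F_2 = (L_1/L_2)/(d_1/d_2)² = 1214/1.166 = 1041.
m_1 − m_2 = −2.5 log₁₀(1041) = -7.54.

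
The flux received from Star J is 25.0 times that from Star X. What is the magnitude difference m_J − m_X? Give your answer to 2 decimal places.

-3.49

m_J − m_X = −2.5 log₁₀(F_J/F_X) = −2.5 log₁₀(25.0) = −2.5 × (1.398) = -3.495.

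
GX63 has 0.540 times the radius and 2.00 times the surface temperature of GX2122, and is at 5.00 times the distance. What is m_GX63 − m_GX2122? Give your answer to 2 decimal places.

1.82

L_GX63/L_GX2122 = (0.540)²(2.00)⁴ = 4.666.
F_GX63/F_GX2122 = (L_GX63/L_GX2122)/(d_GX63/d_GX2122)² = 4.666/25.00 = 0.1866.
m_GX63 − m_GX2122 = −2.5 log₁₀(0.1866) = 1.82.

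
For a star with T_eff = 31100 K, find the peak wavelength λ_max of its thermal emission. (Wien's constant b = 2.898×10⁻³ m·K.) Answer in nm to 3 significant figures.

93.2 nm

λ_max = b/T = 2.898×10⁻³ / 31100 = 9.32×10^-8 m = 93.18 nm.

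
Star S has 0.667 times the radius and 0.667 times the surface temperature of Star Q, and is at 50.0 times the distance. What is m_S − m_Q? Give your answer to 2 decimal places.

11.13

L_S/L_Q = (0.667)²(0.667)⁴ = 0.08806.
F_S/F_Q = (L_S/L_Q)/(d_S/d_Q)² = 0.08806/2500 = 3.522×10^-5.
m_S − m_Q = −2.5 log₁₀(3.522×10^-5) = 11.13.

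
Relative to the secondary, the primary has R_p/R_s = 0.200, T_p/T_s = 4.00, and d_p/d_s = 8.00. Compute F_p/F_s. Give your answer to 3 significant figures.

0.160

L_p/L_s = (R_p/R_s)²(T_p/T_s)⁴ = (0.200)² × (4.00)⁴ = 10.24.
F_p/F_s = (L_p/L_s)/(d_p/d_s)² = 10.24 / (8.00)² = 0.1600.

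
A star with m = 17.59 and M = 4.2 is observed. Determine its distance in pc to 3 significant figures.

4.76×10^3 pc

m − M = 5 log₁₀(d/10 pc)
17.59 − (4.2) = 13.39 = 5 log₁₀(d/10)
d = 10 × 10^(13.39/5) = 10 × 10^2.678 = 4764 pc.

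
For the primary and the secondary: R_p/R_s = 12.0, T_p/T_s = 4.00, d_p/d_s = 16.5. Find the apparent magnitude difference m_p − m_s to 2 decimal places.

-5.33

L_p/L_s = (12.0)²(4.00)⁴ = 3.686×10^4.
F_p/F_s = (L_p/L_s)/(d_p/d_s)² = 3.686×10^4/272.2 = 135.4.
m_p − m_s = −2.5 log₁₀(135.4) = -5.33.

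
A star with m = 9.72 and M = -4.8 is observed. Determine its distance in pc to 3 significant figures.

8.02×10^3 pc

m − M = 5 log₁₀(d/10 pc)
9.72 − (-4.8) = 14.52 = 5 log₁₀(d/10)
d = 10 × 10^(14.52/5) = 10 × 10^2.904 = 8017 pc.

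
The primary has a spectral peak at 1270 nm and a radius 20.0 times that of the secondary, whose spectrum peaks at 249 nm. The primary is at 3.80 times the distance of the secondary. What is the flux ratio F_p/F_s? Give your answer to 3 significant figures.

Wien's law: T_p/T_s = λ_s/λ_p = 249/1270 = 0.1961.
L_p/L_s = (R_p/R_s)²(T_p/T_s)⁴ = (20.0)²(0.1961)⁴ = 0.5911.
F_p/F_s = (L_p/L_s)/(d_p/d_s)² = 0.5911/(3.80)² = 0.04093.

0.0409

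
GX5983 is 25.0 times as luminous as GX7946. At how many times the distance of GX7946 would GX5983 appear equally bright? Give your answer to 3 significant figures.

5.00

Equal flux requires L_GX5983/d_GX5983² = L_GX7946/d_GX7946², so d_GX5983/d_GX7946 = √(L_GX5983/L_GX7946)
= √(25.0) = 5.000.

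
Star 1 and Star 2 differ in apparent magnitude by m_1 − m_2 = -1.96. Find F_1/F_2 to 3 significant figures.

F_1/F_2 = 10^(−(m_1 − m_2)/2.5) = 10^(1.96/2.5) = 10^0.784 = 6.081.

6.08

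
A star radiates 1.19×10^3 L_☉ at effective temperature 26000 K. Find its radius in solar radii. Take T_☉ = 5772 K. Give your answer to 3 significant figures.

R/R_☉ = √(L/L_☉) / (T/T_☉)² = √(1.19×10^3) / (4.505)²
       = 34.50 / 20.29 = 1.700.

1.70 solar radii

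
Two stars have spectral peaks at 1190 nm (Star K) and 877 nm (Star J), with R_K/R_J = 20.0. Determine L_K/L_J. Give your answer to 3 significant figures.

118

Wien's law gives T ∝ 1/λ_max, so T_K/T_J = λ_J/λ_K = 877/1190 = 0.7370.
Then L ∝ R²T⁴ gives L_K/L_J = (20.0)² × (0.7370)⁴ = 400.0 × 0.2950 = 118.0.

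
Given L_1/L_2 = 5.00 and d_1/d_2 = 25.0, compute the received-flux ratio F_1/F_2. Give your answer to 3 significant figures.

F = L/(4πd²), so F_1/F_2 = (L_1/L_2) / (d_1/d_2)²
= 5.00 / (25.0)² = 5.00 / 625.0 = 0.008000.

0.00800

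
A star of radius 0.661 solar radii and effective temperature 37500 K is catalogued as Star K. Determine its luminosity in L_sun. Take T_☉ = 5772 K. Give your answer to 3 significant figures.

L/L_☉ = (R/R_☉)² (T/T_☉)⁴ = (0.661)² × (37500/5772)⁴
       = 0.4369 × (6.497)⁴ = 0.4369 × 1782 = 778.4.

778 L_sun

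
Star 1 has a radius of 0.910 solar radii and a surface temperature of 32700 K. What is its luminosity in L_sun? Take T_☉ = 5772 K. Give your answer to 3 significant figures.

853 L_sun

L/L_☉ = (R/R_☉)² (T/T_☉)⁴ = (0.910)² × (32700/5772)⁴
       = 0.8281 × (5.665)⁴ = 0.8281 × 1030 = 853.0.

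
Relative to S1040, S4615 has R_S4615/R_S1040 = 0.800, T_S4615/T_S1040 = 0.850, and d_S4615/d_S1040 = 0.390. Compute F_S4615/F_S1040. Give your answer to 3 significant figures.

2.20

L_S4615/L_S1040 = (R_S4615/R_S1040)²(T_S4615/T_S1040)⁴ = (0.800)² × (0.850)⁴ = 0.3341.
F_S4615/F_S1040 = (L_S4615/L_S1040)/(d_S4615/d_S1040)² = 0.3341 / (0.390)² = 2.196.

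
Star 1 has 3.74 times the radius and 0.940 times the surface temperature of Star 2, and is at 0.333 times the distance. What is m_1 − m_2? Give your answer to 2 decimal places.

L_1/L_2 = (3.74)²(0.940)⁴ = 10.92.
F_1/F_2 = (L_1/L_2)/(d_1/d_2)² = 10.92/0.1109 = 98.48.
m_1 − m_2 = −2.5 log₁₀(98.48) = -4.98.

-4.98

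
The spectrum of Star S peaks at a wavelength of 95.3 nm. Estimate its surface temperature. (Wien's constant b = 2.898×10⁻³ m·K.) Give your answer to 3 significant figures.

3.04×10^4 K

T = b/λ_max = 2.898×10⁻³ / (95.3×10⁻⁹) = 3.041×10^4 K.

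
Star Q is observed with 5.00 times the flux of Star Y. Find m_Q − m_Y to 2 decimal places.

-1.75

m_Q − m_Y = −2.5 log₁₀(F_Q/F_Y) = −2.5 log₁₀(5.00) = −2.5 × (0.699) = -1.747.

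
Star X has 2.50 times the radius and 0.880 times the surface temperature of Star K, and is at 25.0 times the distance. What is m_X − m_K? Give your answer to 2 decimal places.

L_X/L_K = (2.50)²(0.880)⁴ = 3.748.
F_X/F_K = (L_X/L_K)/(d_X/d_K)² = 3.748/625.0 = 0.005997.
m_X − m_K = −2.5 log₁₀(0.005997) = 5.56.

5.56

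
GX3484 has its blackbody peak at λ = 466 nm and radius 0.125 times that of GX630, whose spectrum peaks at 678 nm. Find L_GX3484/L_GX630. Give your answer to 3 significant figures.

0.0700

Wien's law gives T ∝ 1/λ_max, so T_GX3484/T_GX630 = λ_GX630/λ_GX3484 = 678/466 = 1.455.
Then L ∝ R²T⁴ gives L_GX3484/L_GX630 = (0.125)² × (1.455)⁴ = 0.01562 × 4.481 = 0.07002.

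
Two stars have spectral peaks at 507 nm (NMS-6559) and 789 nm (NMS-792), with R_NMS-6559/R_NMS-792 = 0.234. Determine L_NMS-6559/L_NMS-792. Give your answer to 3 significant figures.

0.321

Wien's law gives T ∝ 1/λ_max, so T_NMS-6559/T_NMS-792 = λ_NMS-792/λ_NMS-6559 = 789/507 = 1.556.
Then L ∝ R²T⁴ gives L_NMS-6559/L_NMS-792 = (0.234)² × (1.556)⁴ = 0.05476 × 5.865 = 0.3211.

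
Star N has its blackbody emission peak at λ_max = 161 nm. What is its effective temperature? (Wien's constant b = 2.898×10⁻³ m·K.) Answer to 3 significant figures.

T = b/λ_max = 2.898×10⁻³ / (161×10⁻⁹) = 1.800×10^4 K.

1.80×10^4 K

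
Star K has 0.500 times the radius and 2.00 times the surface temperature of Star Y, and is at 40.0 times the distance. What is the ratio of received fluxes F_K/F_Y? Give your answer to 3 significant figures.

0.00250

L_K/L_Y = (R_K/R_Y)²(T_K/T_Y)⁴ = (0.500)² × (2.00)⁴ = 4.000.
F_K/F_Y = (L_K/L_Y)/(d_K/d_Y)² = 4.000 / (40.0)² = 0.002500.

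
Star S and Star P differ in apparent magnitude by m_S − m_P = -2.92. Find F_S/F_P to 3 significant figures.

14.7

F_S/F_P = 10^(−(m_S − m_P)/2.5) = 10^(2.92/2.5) = 10^1.168 = 14.72.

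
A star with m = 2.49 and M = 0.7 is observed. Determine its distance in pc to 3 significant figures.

m − M = 5 log₁₀(d/10 pc)
2.49 − (0.7) = 1.79 = 5 log₁₀(d/10)
d = 10 × 10^(1.79/5) = 10 × 10^0.358 = 22.80 pc.

22.8 pc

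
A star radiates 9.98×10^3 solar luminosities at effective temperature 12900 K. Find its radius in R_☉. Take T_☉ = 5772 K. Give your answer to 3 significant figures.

R/R_☉ = √(L/L_☉) / (T/T_☉)² = √(9.98×10^3) / (2.235)²
       = 99.90 / 4.995 = 20.00.

20.0 R_☉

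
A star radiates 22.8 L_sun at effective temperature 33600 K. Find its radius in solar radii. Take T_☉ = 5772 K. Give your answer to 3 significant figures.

0.141 solar radii

R/R_☉ = √(L/L_☉) / (T/T_☉)² = √(22.8) / (5.821)²
       = 4.775 / 33.89 = 0.1409.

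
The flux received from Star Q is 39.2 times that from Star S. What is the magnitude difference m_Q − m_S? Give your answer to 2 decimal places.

-3.98

m_Q − m_S = −2.5 log₁₀(F_Q/F_S) = −2.5 log₁₀(39.2) = −2.5 × (1.593) = -3.983.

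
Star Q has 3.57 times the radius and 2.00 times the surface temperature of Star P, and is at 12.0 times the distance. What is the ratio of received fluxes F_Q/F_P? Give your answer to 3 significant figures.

1.42

L_Q/L_P = (R_Q/R_P)²(T_Q/T_P)⁴ = (3.57)² × (2.00)⁴ = 203.9.
F_Q/F_P = (L_Q/L_P)/(d_Q/d_P)² = 203.9 / (12.0)² = 1.416.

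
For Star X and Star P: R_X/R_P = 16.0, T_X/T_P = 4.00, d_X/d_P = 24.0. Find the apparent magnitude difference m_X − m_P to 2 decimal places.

-5.14

L_X/L_P = (16.0)²(4.00)⁴ = 6.554×10^4.
F_X/F_P = (L_X/L_P)/(d_X/d_P)² = 6.554×10^4/576.0 = 113.8.
m_X − m_P = −2.5 log₁₀(113.8) = -5.14.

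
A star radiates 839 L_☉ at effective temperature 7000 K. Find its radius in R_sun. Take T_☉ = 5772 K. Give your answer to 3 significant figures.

R/R_☉ = √(L/L_☉) / (T/T_☉)² = √(839) / (1.213)²
       = 28.97 / 1.471 = 19.69.

19.7 R_sun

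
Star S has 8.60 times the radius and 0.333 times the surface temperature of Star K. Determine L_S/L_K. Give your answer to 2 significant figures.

0.91

From the Stefan–Boltzmann law, L ∝ R²T⁴, so
L_S/L_K = (R_S/R_K)² (T_S/T_K)⁴ = (8.60)² × (0.333)⁴ = 73.96 × 0.01230 = 0.9094.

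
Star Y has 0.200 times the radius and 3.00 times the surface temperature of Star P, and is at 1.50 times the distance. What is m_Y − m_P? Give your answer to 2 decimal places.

L_Y/L_P = (0.200)²(3.00)⁴ = 3.240.
F_Y/F_P = (L_Y/L_P)/(d_Y/d_P)² = 3.240/2.250 = 1.440.
m_Y − m_P = −2.5 log₁₀(1.440) = -0.40.

-0.40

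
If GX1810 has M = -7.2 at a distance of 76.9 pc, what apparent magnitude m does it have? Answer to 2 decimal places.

-2.77

m = M + 5 log₁₀(d/10 pc) = -7.2 + 5 log₁₀(76.9/10)
  = -7.2 + 5 × 0.886 = -7.2 + 4.43 = -2.77.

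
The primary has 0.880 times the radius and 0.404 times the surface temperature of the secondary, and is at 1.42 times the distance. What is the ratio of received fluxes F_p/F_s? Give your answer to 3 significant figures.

0.0102

L_p/L_s = (R_p/R_s)²(T_p/T_s)⁴ = (0.880)² × (0.404)⁴ = 0.02063.
F_p/F_s = (L_p/L_s)/(d_p/d_s)² = 0.02063 / (1.42)² = 0.01023.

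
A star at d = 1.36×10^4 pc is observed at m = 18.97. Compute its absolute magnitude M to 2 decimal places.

M = m − 5 log₁₀(d/10 pc) = 18.97 − 5 log₁₀(1.36×10^4/10)
  = 18.97 − 5 × 3.134 = 18.97 − 15.67 = 3.30.

3.30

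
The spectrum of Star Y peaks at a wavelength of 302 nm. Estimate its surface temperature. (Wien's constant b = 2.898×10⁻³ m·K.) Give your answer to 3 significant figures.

T = b/λ_max = 2.898×10⁻³ / (302×10⁻⁹) = 9596 K.

9.60×10^3 K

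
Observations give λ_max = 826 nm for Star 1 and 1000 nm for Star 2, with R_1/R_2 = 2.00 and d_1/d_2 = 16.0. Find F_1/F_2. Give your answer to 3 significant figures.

0.0336

Wien's law: T_1/T_2 = λ_2/λ_1 = 1000/826 = 1.211.
L_1/L_2 = (R_1/R_2)²(T_1/T_2)⁴ = (2.00)²(1.211)⁴ = 8.593.
F_1/F_2 = (L_1/L_2)/(d_1/d_2)² = 8.593/(16.0)² = 0.03357.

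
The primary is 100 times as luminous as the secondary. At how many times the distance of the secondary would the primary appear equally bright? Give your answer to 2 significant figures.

Equal flux requires L_p/d_p² = L_s/d_s², so d_p/d_s = √(L_p/L_s)
= √(100) = 10.00.

10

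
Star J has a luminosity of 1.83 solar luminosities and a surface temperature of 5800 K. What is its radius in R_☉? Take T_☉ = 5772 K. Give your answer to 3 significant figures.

R/R_☉ = √(L/L_☉) / (T/T_☉)² = √(1.83) / (1.005)²
       = 1.353 / 1.010 = 1.340.

1.34 R_☉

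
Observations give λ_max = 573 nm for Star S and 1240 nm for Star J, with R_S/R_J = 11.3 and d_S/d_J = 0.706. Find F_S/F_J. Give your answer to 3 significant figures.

5.62×10^3

Wien's law: T_S/T_J = λ_J/λ_S = 1240/573 = 2.164.
L_S/L_J = (R_S/R_J)²(T_S/T_J)⁴ = (11.3)²(2.164)⁴ = 2800.
F_S/F_J = (L_S/L_J)/(d_S/d_J)² = 2800/(0.706)² = 5618.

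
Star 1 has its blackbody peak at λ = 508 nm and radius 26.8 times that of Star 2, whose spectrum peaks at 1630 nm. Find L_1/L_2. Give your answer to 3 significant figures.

7.61×10^4

Wien's law gives T ∝ 1/λ_max, so T_1/T_2 = λ_2/λ_1 = 1630/508 = 3.209.
Then L ∝ R²T⁴ gives L_1/L_2 = (26.8)² × (3.209)⁴ = 718.2 × 106.0 = 7.613×10^4.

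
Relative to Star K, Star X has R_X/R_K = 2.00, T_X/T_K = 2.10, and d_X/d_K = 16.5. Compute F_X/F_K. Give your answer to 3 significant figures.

0.286

L_X/L_K = (R_X/R_K)²(T_X/T_K)⁴ = (2.00)² × (2.10)⁴ = 77.79.
F_X/F_K = (L_X/L_K)/(d_X/d_K)² = 77.79 / (16.5)² = 0.2857.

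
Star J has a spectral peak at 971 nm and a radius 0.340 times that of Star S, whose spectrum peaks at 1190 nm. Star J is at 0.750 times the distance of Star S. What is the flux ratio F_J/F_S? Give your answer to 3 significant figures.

Wien's law: T_J/T_S = λ_S/λ_J = 1190/971 = 1.226.
L_J/L_S = (R_J/R_S)²(T_J/T_S)⁴ = (0.340)²(1.226)⁴ = 0.2608.
F_J/F_S = (L_J/L_S)/(d_J/d_S)² = 0.2608/(0.750)² = 0.4636.

0.464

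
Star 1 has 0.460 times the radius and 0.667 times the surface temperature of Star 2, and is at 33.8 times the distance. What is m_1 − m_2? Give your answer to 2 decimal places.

11.09

L_1/L_2 = (0.460)²(0.667)⁴ = 0.04188.
F_1/F_2 = (L_1/L_2)/(d_1/d_2)² = 0.04188/1142 = 3.666×10^-5.
m_1 − m_2 = −2.5 log₁₀(3.666×10^-5) = 11.09.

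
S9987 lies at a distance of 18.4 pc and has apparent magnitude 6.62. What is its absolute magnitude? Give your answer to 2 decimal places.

M = m − 5 log₁₀(d/10 pc) = 6.62 − 5 log₁₀(18.4/10)
  = 6.62 − 5 × 0.265 = 6.62 − 1.32 = 5.30.

5.30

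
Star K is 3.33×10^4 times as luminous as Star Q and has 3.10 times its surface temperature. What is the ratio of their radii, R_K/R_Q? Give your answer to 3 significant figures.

19.0

L ∝ R²T⁴ gives R ∝ √L / T², so
R_K/R_Q = √(3.33×10^4) / (3.10)² = 182.5 / 9.610 = 18.99.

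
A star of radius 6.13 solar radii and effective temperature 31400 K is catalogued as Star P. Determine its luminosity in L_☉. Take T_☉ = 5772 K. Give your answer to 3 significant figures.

3.29×10^4 L_☉

L/L_☉ = (R/R_☉)² (T/T_☉)⁴ = (6.13)² × (31400/5772)⁴
       = 37.58 × (5.440)⁴ = 37.58 × 875.8 = 3.291×10^4.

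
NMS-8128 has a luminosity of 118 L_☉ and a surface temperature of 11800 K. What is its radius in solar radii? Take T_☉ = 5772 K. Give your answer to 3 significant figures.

2.60 solar radii

R/R_☉ = √(L/L_☉) / (T/T_☉)² = √(118) / (2.044)²
       = 10.86 / 4.179 = 2.599.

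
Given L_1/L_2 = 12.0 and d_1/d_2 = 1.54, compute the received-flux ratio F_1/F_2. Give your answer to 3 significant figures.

F = L/(4πd²), so F_1/F_2 = (L_1/L_2) / (d_1/d_2)²
= 12.0 / (1.54)² = 12.0 / 2.372 = 5.060.

5.06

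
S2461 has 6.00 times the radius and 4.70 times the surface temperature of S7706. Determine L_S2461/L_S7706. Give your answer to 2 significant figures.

1.8×10^4

From the Stefan–Boltzmann law, L ∝ R²T⁴, so
L_S2461/L_S7706 = (R_S2461/R_S7706)² (T_S2461/T_S7706)⁴ = (6.00)² × (4.70)⁴ = 36.00 × 488.0 = 1.757×10^4.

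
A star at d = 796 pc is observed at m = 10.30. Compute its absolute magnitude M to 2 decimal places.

0.80

M = m − 5 log₁₀(d/10 pc) = 10.30 − 5 log₁₀(796/10)
  = 10.30 − 5 × 1.901 = 10.30 − 9.50 = 0.80.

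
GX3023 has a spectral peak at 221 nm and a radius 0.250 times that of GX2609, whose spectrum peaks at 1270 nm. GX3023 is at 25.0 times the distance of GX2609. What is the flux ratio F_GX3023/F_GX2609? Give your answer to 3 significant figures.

Wien's law: T_GX3023/T_GX2609 = λ_GX2609/λ_GX3023 = 1270/221 = 5.747.
L_GX3023/L_GX2609 = (R_GX3023/R_GX2609)²(T_GX3023/T_GX2609)⁴ = (0.250)²(5.747)⁴ = 68.16.
F_GX3023/F_GX2609 = (L_GX3023/L_GX2609)/(d_GX3023/d_GX2609)² = 68.16/(25.0)² = 0.1091.

0.109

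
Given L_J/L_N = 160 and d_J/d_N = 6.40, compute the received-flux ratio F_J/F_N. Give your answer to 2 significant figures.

F = L/(4πd²), so F_J/F_N = (L_J/L_N) / (d_J/d_N)²
= 160 / (6.40)² = 160 / 40.96 = 3.906.

3.9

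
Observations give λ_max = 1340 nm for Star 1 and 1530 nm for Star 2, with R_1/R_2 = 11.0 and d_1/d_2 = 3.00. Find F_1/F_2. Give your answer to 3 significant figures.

22.9

Wien's law: T_1/T_2 = λ_2/λ_1 = 1530/1340 = 1.142.
L_1/L_2 = (R_1/R_2)²(T_1/T_2)⁴ = (11.0)²(1.142)⁴ = 205.7.
F_1/F_2 = (L_1/L_2)/(d_1/d_2)² = 205.7/(3.00)² = 22.85.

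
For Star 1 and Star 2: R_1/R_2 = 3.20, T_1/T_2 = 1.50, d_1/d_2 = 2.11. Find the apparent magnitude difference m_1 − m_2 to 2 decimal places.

L_1/L_2 = (3.20)²(1.50)⁴ = 51.84.
F_1/F_2 = (L_1/L_2)/(d_1/d_2)² = 51.84/4.452 = 11.64.
m_1 − m_2 = −2.5 log₁₀(11.64) = -2.67.

-2.67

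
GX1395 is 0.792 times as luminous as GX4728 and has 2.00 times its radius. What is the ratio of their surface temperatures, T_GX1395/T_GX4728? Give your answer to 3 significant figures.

0.667

L ∝ R²T⁴ gives T ∝ (L/R²)^(1/4), so
T_GX1395/T_GX4728 = (0.792 / 2.00²)^(1/4) = (0.1980)^(1/4) = 0.6671.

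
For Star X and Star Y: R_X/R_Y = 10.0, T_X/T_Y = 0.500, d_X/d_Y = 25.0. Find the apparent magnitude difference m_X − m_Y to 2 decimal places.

5.00

L_X/L_Y = (10.0)²(0.500)⁴ = 6.250.
F_X/F_Y = (L_X/L_Y)/(d_X/d_Y)² = 6.250/625.0 = 0.01000.
m_X − m_Y = −2.5 log₁₀(0.01000) = 5.00.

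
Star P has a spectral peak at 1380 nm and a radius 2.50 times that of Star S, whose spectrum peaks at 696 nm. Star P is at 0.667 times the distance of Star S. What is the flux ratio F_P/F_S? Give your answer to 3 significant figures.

Wien's law: T_P/T_S = λ_S/λ_P = 696/1380 = 0.5043.
L_P/L_S = (R_P/R_S)²(T_P/T_S)⁴ = (2.50)²(0.5043)⁴ = 0.4044.
F_P/F_S = (L_P/L_S)/(d_P/d_S)² = 0.4044/(0.667)² = 0.9090.

0.909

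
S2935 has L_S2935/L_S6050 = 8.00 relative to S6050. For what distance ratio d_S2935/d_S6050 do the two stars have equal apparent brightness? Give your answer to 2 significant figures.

Equal flux requires L_S2935/d_S2935² = L_S6050/d_S6050², so d_S2935/d_S6050 = √(L_S2935/L_S6050)
= √(8.00) = 2.828.

2.8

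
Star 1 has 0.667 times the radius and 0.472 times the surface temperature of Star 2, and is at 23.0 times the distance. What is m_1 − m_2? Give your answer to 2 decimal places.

10.95

L_1/L_2 = (0.667)²(0.472)⁴ = 0.02208.
F_1/F_2 = (L_1/L_2)/(d_1/d_2)² = 0.02208/529.0 = 4.174×10^-5.
m_1 − m_2 = −2.5 log₁₀(4.174×10^-5) = 10.95.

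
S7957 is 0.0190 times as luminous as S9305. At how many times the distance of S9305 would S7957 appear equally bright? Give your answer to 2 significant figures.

0.14

Equal flux requires L_S7957/d_S7957² = L_S9305/d_S9305², so d_S7957/d_S9305 = √(L_S7957/L_S9305)
= √(0.0190) = 0.1378.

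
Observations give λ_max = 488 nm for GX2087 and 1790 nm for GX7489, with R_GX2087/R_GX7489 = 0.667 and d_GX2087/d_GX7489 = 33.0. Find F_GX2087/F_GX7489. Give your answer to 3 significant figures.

0.0740

Wien's law: T_GX2087/T_GX7489 = λ_GX7489/λ_GX2087 = 1790/488 = 3.668.
L_GX2087/L_GX7489 = (R_GX2087/R_GX7489)²(T_GX2087/T_GX7489)⁴ = (0.667)²(3.668)⁴ = 80.53.
F_GX2087/F_GX7489 = (L_GX2087/L_GX7489)/(d_GX2087/d_GX7489)² = 80.53/(33.0)² = 0.07395.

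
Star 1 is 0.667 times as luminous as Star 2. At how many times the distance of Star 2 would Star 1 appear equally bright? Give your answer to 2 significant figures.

0.82

Equal flux requires L_1/d_1² = L_2/d_2², so d_1/d_2 = √(L_1/L_2)
= √(0.667) = 0.8167.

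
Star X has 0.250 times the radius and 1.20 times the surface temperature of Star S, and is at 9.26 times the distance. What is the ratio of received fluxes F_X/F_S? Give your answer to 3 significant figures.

L_X/L_S = (R_X/R_S)²(T_X/T_S)⁴ = (0.250)² × (1.20)⁴ = 0.1296.
F_X/F_S = (L_X/L_S)/(d_X/d_S)² = 0.1296 / (9.26)² = 0.001511.

0.00151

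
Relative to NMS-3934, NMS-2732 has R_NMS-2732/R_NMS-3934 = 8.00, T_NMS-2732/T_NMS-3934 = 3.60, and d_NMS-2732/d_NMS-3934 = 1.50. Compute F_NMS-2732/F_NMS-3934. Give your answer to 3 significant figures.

4.78×10^3

L_NMS-2732/L_NMS-3934 = (R_NMS-2732/R_NMS-3934)²(T_NMS-2732/T_NMS-3934)⁴ = (8.00)² × (3.60)⁴ = 1.075×10^4.
F_NMS-2732/F_NMS-3934 = (L_NMS-2732/L_NMS-3934)/(d_NMS-2732/d_NMS-3934)² = 1.075×10^4 / (1.50)² = 4778.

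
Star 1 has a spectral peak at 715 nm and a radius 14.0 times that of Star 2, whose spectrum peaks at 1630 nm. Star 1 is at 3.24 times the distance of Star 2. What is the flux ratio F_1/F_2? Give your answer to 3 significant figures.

504

Wien's law: T_1/T_2 = λ_2/λ_1 = 1630/715 = 2.280.
L_1/L_2 = (R_1/R_2)²(T_1/T_2)⁴ = (14.0)²(2.280)⁴ = 5294.
F_1/F_2 = (L_1/L_2)/(d_1/d_2)² = 5294/(3.24)² = 504.3.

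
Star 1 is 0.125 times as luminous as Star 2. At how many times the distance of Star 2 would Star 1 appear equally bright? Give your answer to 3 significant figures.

0.354

Equal flux requires L_1/d_1² = L_2/d_2², so d_1/d_2 = √(L_1/L_2)
= √(0.125) = 0.3536.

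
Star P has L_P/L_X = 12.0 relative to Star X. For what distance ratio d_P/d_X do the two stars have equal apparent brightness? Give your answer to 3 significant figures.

Equal flux requires L_P/d_P² = L_X/d_X², so d_P/d_X = √(L_P/L_X)
= √(12.0) = 3.464.

3.46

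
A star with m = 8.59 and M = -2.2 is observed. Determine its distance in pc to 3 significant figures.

1.44×10^3 pc

m − M = 5 log₁₀(d/10 pc)
8.59 − (-2.2) = 10.79 = 5 log₁₀(d/10)
d = 10 × 10^(10.79/5) = 10 × 10^2.158 = 1439 pc.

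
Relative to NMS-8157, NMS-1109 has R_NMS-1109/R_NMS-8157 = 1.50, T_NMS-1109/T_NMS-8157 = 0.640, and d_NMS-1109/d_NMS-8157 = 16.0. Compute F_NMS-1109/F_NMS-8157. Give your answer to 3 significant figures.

0.00147

L_NMS-1109/L_NMS-8157 = (R_NMS-1109/R_NMS-8157)²(T_NMS-1109/T_NMS-8157)⁴ = (1.50)² × (0.640)⁴ = 0.3775.
F_NMS-1109/F_NMS-8157 = (L_NMS-1109/L_NMS-8157)/(d_NMS-1109/d_NMS-8157)² = 0.3775 / (16.0)² = 0.001475.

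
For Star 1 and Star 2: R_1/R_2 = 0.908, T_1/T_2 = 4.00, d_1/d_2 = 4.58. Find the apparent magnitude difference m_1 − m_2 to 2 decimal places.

L_1/L_2 = (0.908)²(4.00)⁴ = 211.1.
F_1/F_2 = (L_1/L_2)/(d_1/d_2)² = 211.1/20.98 = 10.06.
m_1 − m_2 = −2.5 log₁₀(10.06) = -2.51.

-2.51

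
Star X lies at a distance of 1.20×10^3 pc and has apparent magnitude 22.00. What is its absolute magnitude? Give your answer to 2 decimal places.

M = m − 5 log₁₀(d/10 pc) = 22.00 − 5 log₁₀(1.20×10^3/10)
  = 22.00 − 5 × 2.079 = 22.00 − 10.40 = 11.60.

11.60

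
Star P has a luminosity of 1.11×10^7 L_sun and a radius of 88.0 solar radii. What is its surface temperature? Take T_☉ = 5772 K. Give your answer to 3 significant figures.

3.55×10^4 K

T/T_☉ = (L/L_☉)^(1/4) / (R/R_☉)^(1/2)
T = 5772 × (1.11×10^7)^(1/4) / √(88.0) = 5772 × 57.72 / 9.381 = 3.552×10^4 K.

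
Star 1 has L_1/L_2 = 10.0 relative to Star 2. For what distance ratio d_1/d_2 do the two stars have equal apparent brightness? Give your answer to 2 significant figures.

3.2

Equal flux requires L_1/d_1² = L_2/d_2², so d_1/d_2 = √(L_1/L_2)
= √(10.0) = 3.162.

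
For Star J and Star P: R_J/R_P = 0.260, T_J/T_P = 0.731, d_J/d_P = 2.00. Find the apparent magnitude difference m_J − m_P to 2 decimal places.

L_J/L_P = (0.260)²(0.731)⁴ = 0.01930.
F_J/F_P = (L_J/L_P)/(d_J/d_P)² = 0.01930/4.000 = 0.004826.
m_J − m_P = −2.5 log₁₀(0.004826) = 5.79.

5.79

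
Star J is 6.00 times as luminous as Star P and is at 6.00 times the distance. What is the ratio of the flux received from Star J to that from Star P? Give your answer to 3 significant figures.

0.167

F = L/(4πd²), so F_J/F_P = (L_J/L_P) / (d_J/d_P)²
= 6.00 / (6.00)² = 6.00 / 36.00 = 0.1667.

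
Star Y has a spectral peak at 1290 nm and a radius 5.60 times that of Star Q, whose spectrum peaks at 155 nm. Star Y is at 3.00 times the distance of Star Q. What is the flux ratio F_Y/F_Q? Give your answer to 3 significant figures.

7.26×10^-4

Wien's law: T_Y/T_Q = λ_Q/λ_Y = 155/1290 = 0.1202.
L_Y/L_Q = (R_Y/R_Q)²(T_Y/T_Q)⁴ = (5.60)²(0.1202)⁴ = 0.006536.
F_Y/F_Q = (L_Y/L_Q)/(d_Y/d_Q)² = 0.006536/(3.00)² = 7.263×10^-4.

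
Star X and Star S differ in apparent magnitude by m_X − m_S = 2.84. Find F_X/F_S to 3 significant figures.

0.0731

F_X/F_S = 10^(−(m_X − m_S)/2.5) = 10^(-2.84/2.5) = 10^-1.136 = 0.07311.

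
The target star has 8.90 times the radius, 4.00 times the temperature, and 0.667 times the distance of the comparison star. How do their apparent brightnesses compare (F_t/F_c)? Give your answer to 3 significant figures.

L_t/L_c = (R_t/R_c)²(T_t/T_c)⁴ = (8.90)² × (4.00)⁴ = 2.028×10^4.
F_t/F_c = (L_t/L_c)/(d_t/d_c)² = 2.028×10^4 / (0.667)² = 4.558×10^4.

4.56×10^4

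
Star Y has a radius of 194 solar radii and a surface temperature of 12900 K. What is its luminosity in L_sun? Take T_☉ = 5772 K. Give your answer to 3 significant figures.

L/L_☉ = (R/R_☉)² (T/T_☉)⁴ = (194)² × (12900/5772)⁴
       = 3.764×10^4 × (2.235)⁴ = 3.764×10^4 × 24.95 = 9.390×10^5.

9.39×10^5 L_sun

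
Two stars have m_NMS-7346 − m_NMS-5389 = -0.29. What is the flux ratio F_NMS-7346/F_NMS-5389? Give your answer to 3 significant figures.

F_NMS-7346/F_NMS-5389 = 10^(−(m_NMS-7346 − m_NMS-5389)/2.5) = 10^(0.29/2.5) = 10^0.116 = 1.306.

1.31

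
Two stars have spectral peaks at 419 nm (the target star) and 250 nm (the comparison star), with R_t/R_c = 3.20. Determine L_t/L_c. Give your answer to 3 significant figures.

Wien's law gives T ∝ 1/λ_max, so T_t/T_c = λ_c/λ_t = 250/419 = 0.5967.
Then L ∝ R²T⁴ gives L_t/L_c = (3.20)² × (0.5967)⁴ = 10.24 × 0.1267 = 1.298.

1.30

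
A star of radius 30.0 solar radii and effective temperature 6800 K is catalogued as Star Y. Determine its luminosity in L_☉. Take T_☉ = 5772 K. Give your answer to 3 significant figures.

L/L_☉ = (R/R_☉)² (T/T_☉)⁴ = (30.0)² × (6800/5772)⁴
       = 900.0 × (1.178)⁴ = 900.0 × 1.926 = 1734.

1.73×10^3 L_☉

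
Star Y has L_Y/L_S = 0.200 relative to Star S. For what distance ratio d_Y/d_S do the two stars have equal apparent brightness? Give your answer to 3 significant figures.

Equal flux requires L_Y/d_Y² = L_S/d_S², so d_Y/d_S = √(L_Y/L_S)
= √(0.200) = 0.4472.

0.447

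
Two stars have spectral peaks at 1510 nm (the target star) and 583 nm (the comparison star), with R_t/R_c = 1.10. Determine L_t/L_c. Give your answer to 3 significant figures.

0.0269

Wien's law gives T ∝ 1/λ_max, so T_t/T_c = λ_c/λ_t = 583/1510 = 0.3861.
Then L ∝ R²T⁴ gives L_t/L_c = (1.10)² × (0.3861)⁴ = 1.210 × 0.02222 = 0.02689.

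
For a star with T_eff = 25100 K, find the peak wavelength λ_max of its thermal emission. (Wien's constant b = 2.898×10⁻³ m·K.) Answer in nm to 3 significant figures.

115 nm

λ_max = b/T = 2.898×10⁻³ / 25100 = 1.15×10^-7 m = 115.5 nm.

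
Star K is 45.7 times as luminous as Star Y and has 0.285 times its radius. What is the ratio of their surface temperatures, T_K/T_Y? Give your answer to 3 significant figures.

4.87

L ∝ R²T⁴ gives T ∝ (L/R²)^(1/4), so
T_K/T_Y = (45.7 / 0.285²)^(1/4) = (562.6)^(1/4) = 4.870.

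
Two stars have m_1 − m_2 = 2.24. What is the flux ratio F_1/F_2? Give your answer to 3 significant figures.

F_1/F_2 = 10^(−(m_1 − m_2)/2.5) = 10^(-2.24/2.5) = 10^-0.896 = 0.1271.

0.127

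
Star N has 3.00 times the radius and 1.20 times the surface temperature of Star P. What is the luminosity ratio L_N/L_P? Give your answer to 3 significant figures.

From the Stefan–Boltzmann law, L ∝ R²T⁴, so
L_N/L_P = (R_N/R_P)² (T_N/T_P)⁴ = (3.00)² × (1.20)⁴ = 9.000 × 2.074 = 18.66.

18.7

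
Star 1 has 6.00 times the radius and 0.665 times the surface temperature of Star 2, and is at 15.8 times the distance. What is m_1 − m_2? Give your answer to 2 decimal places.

L_1/L_2 = (6.00)²(0.665)⁴ = 7.040.
F_1/F_2 = (L_1/L_2)/(d_1/d_2)² = 7.040/249.6 = 0.02820.
m_1 − m_2 = −2.5 log₁₀(0.02820) = 3.87.

3.87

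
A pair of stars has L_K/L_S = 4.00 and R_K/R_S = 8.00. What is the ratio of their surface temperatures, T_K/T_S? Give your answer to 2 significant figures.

0.50

L ∝ R²T⁴ gives T ∝ (L/R²)^(1/4), so
T_K/T_S = (4.00 / 8.00²)^(1/4) = (0.06250)^(1/4) = 0.5000.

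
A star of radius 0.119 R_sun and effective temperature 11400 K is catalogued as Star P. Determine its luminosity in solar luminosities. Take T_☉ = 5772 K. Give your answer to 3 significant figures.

0.215 solar luminosities

L/L_☉ = (R/R_☉)² (T/T_☉)⁴ = (0.119)² × (11400/5772)⁴
       = 0.01416 × (1.975)⁴ = 0.01416 × 15.22 = 0.2155.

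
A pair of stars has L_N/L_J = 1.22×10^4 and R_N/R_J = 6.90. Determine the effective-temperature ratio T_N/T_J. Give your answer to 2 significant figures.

4.0

L ∝ R²T⁴ gives T ∝ (L/R²)^(1/4), so
T_N/T_J = (1.22×10^4 / 6.90²)^(1/4) = (256.2)^(1/4) = 4.001.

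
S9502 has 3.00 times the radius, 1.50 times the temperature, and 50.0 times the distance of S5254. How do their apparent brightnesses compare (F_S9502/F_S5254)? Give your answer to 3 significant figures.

0.0182

L_S9502/L_S5254 = (R_S9502/R_S5254)²(T_S9502/T_S5254)⁴ = (3.00)² × (1.50)⁴ = 45.56.
F_S9502/F_S5254 = (L_S9502/L_S5254)/(d_S9502/d_S5254)² = 45.56 / (50.0)² = 0.01823.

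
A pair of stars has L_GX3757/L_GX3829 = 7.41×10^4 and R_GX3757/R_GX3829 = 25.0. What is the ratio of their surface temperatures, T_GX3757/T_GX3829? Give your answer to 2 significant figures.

3.3

L ∝ R²T⁴ gives T ∝ (L/R²)^(1/4), so
T_GX3757/T_GX3829 = (7.41×10^4 / 25.0²)^(1/4) = (118.6)^(1/4) = 3.300.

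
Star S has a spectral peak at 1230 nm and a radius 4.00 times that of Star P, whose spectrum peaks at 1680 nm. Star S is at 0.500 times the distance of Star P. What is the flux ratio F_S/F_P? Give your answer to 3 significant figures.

Wien's law: T_S/T_P = λ_P/λ_S = 1680/1230 = 1.366.
L_S/L_P = (R_S/R_P)²(T_S/T_P)⁴ = (4.00)²(1.366)⁴ = 55.68.
F_S/F_P = (L_S/L_P)/(d_S/d_P)² = 55.68/(0.500)² = 222.7.

223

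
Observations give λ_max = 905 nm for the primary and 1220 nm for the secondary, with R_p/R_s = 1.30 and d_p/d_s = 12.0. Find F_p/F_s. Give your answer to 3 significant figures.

0.0388

Wien's law: T_p/T_s = λ_s/λ_p = 1220/905 = 1.348.
L_p/L_s = (R_p/R_s)²(T_p/T_s)⁴ = (1.30)²(1.348)⁴ = 5.581.
F_p/F_s = (L_p/L_s)/(d_p/d_s)² = 5.581/(12.0)² = 0.03876.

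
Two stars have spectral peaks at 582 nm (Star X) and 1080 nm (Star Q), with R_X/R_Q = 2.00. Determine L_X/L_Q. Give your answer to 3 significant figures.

47.4

Wien's law gives T ∝ 1/λ_max, so T_X/T_Q = λ_Q/λ_X = 1080/582 = 1.856.
Then L ∝ R²T⁴ gives L_X/L_Q = (2.00)² × (1.856)⁴ = 4.000 × 11.86 = 47.43.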